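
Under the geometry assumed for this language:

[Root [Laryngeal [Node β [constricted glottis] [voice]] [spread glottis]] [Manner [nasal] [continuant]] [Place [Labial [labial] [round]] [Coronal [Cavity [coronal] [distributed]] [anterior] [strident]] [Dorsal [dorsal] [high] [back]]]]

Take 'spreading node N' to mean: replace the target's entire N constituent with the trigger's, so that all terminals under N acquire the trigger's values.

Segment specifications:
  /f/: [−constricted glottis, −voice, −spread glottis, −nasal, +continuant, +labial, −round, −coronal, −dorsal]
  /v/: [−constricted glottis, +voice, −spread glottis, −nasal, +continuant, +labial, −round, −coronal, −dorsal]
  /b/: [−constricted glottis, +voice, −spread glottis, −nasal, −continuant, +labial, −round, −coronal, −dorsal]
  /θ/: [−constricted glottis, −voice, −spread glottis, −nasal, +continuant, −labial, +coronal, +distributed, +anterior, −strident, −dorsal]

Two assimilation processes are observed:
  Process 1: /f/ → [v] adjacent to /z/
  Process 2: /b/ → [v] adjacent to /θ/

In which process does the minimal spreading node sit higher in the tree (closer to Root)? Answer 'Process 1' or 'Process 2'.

Process 2

Process 1: the feature that changes is [voice]; the minimal node is [voice] (depth 3).
Process 2 alters [continuant]; the lowest dominating node is [continuant] (depth 2 from Root).
Depth 2 < depth 3; Process 2 involves the structurally higher constituent [continuant].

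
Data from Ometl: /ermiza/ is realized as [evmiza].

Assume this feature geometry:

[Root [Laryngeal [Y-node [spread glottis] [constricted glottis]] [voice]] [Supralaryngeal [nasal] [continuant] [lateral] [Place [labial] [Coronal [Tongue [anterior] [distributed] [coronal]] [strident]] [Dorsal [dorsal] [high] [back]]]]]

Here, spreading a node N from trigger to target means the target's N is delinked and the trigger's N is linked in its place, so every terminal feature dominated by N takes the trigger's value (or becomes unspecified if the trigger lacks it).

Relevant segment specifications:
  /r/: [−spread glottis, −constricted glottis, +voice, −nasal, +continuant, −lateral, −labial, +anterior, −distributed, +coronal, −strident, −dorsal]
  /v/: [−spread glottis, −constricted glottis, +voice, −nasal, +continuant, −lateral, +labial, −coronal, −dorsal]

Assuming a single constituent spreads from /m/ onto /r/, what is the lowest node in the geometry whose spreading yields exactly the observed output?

Place

The alternation /r/ → [v] changes [labial], [coronal], [anterior], [distributed], [strident] and nothing else.
The smallest constituent containing every changed terminal is Place — each of its daughters lacks at least one of the affected features.
If Place spreads, every terminal under it takes /m/'s value, producing [v] as observed.
[continuant], [nasal] — on which /m/ differs from /r/ — are unchanged, so neither Supralaryngeal nor anything higher can have spread; the constituent is no larger than Place.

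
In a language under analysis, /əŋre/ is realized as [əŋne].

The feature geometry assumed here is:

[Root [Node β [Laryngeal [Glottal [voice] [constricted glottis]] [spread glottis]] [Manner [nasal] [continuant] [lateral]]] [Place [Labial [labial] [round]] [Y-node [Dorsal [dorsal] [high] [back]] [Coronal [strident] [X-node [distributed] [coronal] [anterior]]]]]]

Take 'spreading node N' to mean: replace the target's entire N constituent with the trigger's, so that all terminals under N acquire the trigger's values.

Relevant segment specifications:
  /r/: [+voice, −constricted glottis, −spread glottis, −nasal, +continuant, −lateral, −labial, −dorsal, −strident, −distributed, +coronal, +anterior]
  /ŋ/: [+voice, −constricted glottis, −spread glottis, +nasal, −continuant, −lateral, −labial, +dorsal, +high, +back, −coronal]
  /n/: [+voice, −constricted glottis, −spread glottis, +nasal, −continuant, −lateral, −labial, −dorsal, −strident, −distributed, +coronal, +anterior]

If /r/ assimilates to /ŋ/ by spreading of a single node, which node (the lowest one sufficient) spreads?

Manner

/r/ and [n] differ in [nasal], [continuant]; every other specified feature is identical.
These terminals are all dominated by Manner, and no proper subconstituent of Manner covers them all; Manner is their lowest common ancestor.
Spreading Manner from /ŋ/ overwrites each of those terminals with /ŋ/'s values, yielding exactly [n].
[dorsal], [coronal] stay as in /r/ although /ŋ/ differs there, so no node dominating them spread; among the remaining candidates Manner is the lowest that derives the output.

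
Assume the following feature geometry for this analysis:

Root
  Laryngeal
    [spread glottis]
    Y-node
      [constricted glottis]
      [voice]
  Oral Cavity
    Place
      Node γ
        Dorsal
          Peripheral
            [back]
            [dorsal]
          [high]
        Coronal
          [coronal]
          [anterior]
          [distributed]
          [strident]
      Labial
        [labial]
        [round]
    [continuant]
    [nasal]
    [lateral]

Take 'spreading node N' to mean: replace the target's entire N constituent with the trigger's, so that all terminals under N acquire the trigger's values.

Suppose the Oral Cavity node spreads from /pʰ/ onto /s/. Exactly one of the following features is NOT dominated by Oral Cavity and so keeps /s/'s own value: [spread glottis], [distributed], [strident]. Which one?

Oral Cavity dominates exactly [back], [dorsal], [high], [coronal], [anterior], [distributed], [strident], [labial], [round], [continuant], [nasal], [lateral].
Spreading Oral Cavity replaces [distributed], [strident] with the trigger's values, since each sits inside the Oral Cavity constituent.
[spread glottis] is not within the Oral Cavity subtree (it hangs from Laryngeal), so /s/'s [spread glottis] value survives.

[spread glottis]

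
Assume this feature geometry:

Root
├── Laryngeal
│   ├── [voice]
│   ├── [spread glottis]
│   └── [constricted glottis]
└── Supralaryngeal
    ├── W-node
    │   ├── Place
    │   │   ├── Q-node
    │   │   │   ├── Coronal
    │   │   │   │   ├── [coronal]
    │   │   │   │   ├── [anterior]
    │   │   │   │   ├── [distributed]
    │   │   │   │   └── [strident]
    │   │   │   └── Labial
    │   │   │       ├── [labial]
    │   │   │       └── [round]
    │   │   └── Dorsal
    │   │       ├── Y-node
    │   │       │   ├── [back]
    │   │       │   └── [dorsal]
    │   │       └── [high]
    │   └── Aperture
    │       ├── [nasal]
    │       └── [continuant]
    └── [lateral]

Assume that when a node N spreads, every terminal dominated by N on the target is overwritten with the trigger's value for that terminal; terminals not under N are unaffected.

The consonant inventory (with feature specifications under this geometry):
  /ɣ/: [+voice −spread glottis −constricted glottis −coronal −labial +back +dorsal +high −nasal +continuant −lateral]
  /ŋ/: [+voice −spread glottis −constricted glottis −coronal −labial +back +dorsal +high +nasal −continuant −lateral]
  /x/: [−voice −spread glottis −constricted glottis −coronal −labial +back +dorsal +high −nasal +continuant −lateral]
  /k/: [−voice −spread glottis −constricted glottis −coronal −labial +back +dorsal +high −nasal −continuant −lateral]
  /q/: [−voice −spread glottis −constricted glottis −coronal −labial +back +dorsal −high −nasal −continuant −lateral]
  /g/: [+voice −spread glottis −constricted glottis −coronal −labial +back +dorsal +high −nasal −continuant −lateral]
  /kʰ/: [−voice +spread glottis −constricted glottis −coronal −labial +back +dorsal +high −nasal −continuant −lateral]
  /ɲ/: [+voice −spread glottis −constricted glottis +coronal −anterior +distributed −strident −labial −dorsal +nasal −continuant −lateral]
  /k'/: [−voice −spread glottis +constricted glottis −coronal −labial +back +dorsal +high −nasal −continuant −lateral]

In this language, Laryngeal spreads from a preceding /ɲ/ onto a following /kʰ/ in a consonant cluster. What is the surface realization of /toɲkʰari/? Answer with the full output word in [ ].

[toɲgari]

Laryngeal immediately or transitively dominates [voice], [spread glottis], [constricted glottis].
Spreading Laryngeal from /ɲ/ onto /kʰ/ replaces those values with /ɲ/'s: [+voice], [−spread glottis], [−constricted glottis]. Features outside Laryngeal ([coronal], [labial], [back], …) stay as in /kʰ/.
Among the inventory, only /g/ has exactly this specification, giving the surface form [toɲgari].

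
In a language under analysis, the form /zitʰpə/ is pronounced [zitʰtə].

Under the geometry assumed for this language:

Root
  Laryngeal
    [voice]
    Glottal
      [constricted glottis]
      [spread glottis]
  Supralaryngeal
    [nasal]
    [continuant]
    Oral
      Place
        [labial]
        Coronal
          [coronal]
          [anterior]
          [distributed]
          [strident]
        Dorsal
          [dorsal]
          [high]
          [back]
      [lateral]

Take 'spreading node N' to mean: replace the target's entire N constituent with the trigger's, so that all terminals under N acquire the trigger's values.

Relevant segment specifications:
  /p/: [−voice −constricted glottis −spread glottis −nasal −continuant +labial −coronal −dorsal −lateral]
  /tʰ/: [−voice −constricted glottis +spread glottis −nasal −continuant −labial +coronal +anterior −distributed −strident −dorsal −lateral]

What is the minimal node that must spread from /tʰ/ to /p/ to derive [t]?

Place

Comparing /p/ with its surface form [t], the features that change are [labial], [coronal], [anterior], [distributed], [strident].
These terminals are all dominated by Place, and no proper subconstituent of Place covers them all; Place is their lowest common ancestor.
Delinking /p/'s Place and associating /tʰ/'s Place gives precisely the feature bundle of [t].
[spread glottis] stays as in /p/ although /tʰ/ differs there, so no node dominating it spread; among the remaining candidates Place is the lowest that derives the output.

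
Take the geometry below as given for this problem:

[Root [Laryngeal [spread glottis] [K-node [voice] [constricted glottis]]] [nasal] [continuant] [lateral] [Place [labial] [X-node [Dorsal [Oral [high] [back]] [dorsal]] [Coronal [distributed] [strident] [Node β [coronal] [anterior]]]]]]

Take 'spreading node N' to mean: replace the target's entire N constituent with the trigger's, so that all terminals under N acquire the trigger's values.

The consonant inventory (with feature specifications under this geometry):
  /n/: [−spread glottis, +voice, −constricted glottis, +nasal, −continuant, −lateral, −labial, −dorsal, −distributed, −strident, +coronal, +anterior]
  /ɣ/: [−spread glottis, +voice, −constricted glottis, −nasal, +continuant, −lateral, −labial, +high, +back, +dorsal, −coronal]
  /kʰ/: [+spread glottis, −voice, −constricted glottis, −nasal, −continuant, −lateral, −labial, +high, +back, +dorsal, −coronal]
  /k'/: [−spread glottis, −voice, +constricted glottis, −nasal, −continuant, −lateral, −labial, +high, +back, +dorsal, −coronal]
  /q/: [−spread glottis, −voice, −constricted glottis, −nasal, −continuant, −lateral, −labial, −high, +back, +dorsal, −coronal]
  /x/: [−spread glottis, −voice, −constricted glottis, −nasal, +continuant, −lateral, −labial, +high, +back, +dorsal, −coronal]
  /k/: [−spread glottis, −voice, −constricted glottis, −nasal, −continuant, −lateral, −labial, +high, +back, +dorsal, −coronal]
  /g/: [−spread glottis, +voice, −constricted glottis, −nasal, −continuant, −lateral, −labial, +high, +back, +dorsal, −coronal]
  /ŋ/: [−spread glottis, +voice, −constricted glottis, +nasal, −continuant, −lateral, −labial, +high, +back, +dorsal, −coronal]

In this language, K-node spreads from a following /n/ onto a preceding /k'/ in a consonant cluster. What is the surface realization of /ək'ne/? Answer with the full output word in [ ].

The K-node node dominates the terminals [voice], [constricted glottis].
Spreading K-node from /n/ onto /k'/ replaces those values with /n/'s: [+voice], [−constricted glottis]. Features outside K-node ([spread glottis], [nasal], [continuant], …) stay as in /k'/.
This feature bundle is that of [g], so /ək'ne/ surfaces as [əgne].

[əgne]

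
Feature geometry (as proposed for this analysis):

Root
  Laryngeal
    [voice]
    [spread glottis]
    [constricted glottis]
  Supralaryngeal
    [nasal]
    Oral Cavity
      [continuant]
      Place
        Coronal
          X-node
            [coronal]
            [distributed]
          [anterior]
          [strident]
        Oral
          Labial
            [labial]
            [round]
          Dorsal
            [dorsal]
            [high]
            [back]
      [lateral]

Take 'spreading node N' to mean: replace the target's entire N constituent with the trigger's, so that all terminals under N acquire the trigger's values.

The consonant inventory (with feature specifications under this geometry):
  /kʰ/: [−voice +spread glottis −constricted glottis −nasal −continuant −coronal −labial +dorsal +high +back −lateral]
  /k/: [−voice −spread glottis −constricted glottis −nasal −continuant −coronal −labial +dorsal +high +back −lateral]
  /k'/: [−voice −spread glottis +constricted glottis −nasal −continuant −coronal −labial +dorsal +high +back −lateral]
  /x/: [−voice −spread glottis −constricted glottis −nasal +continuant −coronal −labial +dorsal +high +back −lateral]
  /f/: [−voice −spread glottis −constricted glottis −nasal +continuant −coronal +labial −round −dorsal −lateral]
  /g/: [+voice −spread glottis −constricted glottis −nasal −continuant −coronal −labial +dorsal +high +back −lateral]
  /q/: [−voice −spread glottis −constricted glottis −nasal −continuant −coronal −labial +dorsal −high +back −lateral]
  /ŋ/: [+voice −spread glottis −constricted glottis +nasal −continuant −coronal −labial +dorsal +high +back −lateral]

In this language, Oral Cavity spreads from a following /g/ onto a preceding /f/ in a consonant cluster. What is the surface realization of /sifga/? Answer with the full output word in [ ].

[sikga]

Oral Cavity immediately or transitively dominates [continuant], [coronal], [distributed], [anterior], [strident], [labial], [round], [dorsal], [high], [back], [lateral].
After delinking /f/'s Oral Cavity and linking /g/'s, the affected terminals become [−continuant], [−coronal], [−labial], [+dorsal], [+high], [+back], [−lateral]; [voice], [spread glottis], [constricted glottis], … (outside Oral Cavity) are retained from /f/.
Among the inventory, only /k/ has exactly this specification, giving the surface form [sikga].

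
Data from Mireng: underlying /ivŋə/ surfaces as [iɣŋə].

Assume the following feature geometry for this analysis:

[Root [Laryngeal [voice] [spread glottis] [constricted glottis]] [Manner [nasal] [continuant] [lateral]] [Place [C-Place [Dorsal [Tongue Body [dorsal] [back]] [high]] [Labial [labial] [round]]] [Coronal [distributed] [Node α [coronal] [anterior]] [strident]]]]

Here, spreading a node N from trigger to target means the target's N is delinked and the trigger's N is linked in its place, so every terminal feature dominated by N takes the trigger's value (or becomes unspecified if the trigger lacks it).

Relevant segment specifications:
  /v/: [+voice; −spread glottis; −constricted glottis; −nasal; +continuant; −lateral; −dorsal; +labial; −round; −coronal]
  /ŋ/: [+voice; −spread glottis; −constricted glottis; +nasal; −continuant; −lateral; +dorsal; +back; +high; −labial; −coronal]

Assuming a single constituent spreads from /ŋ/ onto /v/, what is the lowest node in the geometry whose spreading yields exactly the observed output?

Comparing /v/ with its surface form [ɣ], the features that change are [labial], [round], [dorsal], [high], [back].
Tracing each changed feature up the tree, the paths first meet at C-Place; any lower node misses at least one of them.
If C-Place spreads, every terminal under it takes /ŋ/'s value, producing [ɣ] as observed.
[nasal], [continuant] stay as in /v/ although /ŋ/ differs there, so no node dominating them spread; among the remaining candidates C-Place is the lowest that derives the output.

C-Place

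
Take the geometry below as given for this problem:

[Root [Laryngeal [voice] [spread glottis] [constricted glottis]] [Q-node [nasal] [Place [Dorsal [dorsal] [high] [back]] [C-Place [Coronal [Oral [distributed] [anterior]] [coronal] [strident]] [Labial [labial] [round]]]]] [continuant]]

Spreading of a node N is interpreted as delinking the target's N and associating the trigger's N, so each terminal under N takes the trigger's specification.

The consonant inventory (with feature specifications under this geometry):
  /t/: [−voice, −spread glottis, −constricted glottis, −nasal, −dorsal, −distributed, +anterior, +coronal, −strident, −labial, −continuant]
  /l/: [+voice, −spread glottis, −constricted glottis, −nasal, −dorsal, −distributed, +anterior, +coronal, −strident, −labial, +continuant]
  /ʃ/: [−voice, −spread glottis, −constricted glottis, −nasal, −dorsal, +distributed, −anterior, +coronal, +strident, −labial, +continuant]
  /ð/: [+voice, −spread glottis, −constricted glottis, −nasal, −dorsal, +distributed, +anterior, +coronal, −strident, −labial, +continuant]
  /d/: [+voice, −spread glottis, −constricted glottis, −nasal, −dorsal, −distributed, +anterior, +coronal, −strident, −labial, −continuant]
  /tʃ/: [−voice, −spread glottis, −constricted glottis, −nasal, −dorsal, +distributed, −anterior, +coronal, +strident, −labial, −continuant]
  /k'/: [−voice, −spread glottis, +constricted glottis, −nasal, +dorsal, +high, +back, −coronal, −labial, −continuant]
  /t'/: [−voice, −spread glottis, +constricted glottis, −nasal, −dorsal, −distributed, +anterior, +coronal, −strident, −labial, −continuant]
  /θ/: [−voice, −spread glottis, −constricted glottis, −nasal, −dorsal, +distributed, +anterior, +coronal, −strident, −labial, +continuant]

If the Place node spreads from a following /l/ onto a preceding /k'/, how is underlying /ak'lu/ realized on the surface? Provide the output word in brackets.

Place immediately or transitively dominates [dorsal], [high], [back], [distributed], [anterior], [coronal], [strident], [labial], [round].
Spreading Place from /l/ onto /k'/ replaces those values with /l/'s: [−dorsal], [−distributed], [+anterior], [+coronal], [−strident], [−labial]. Features outside Place ([voice], [spread glottis], [constricted glottis], …) stay as in /k'/.
This feature bundle is that of [t'], so /ak'lu/ surfaces as [at'lu].

[at'lu]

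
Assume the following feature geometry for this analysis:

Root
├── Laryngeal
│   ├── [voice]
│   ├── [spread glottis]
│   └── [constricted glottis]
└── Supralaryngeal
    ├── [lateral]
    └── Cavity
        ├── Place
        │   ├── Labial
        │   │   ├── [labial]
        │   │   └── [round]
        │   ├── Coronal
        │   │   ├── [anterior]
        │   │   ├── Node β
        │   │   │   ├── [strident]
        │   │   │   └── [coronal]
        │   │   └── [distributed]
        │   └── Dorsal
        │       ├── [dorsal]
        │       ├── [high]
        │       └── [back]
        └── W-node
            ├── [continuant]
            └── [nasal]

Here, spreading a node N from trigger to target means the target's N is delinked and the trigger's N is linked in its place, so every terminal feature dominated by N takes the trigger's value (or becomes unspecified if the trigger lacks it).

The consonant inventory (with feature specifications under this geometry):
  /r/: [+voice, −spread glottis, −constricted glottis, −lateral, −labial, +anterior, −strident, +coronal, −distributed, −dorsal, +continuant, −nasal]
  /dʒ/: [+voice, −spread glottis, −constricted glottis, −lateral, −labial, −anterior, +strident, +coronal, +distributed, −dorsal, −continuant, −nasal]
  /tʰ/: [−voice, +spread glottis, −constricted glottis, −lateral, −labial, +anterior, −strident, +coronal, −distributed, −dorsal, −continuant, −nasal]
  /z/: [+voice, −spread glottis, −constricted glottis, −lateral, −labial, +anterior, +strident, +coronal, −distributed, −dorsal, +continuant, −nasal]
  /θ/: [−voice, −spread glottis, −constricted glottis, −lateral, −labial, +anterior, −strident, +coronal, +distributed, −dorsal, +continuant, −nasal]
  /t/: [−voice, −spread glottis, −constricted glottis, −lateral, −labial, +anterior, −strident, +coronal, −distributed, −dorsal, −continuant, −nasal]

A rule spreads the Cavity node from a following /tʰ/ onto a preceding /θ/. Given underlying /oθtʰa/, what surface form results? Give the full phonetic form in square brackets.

[ottʰa]

The Cavity node dominates the terminals [labial], [round], [anterior], [strident], [coronal], [distributed], [dorsal], [high], [back], [continuant], [nasal].
After delinking /θ/'s Cavity and linking /tʰ/'s, the affected terminals become [−labial], [+anterior], [−strident], [+coronal], [−distributed], [−dorsal], [−continuant], [−nasal]; [voice], [spread glottis], [constricted glottis], … (outside Cavity) are retained from /θ/.
The resulting bundle matches /t/ in the inventory; substituting it for /θ/ gives [ottʰa].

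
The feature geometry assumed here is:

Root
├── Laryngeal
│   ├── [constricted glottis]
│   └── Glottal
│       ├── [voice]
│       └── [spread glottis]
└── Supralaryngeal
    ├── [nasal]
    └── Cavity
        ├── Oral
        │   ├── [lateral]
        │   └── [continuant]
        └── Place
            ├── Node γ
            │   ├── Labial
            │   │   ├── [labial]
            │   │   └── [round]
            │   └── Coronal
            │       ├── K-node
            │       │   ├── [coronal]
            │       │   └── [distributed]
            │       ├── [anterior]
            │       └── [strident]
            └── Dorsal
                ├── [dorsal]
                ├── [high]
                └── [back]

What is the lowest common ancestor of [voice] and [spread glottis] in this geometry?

Glottal

[voice]: Root ▹ Laryngeal ▹ Glottal ▹ [voice].
[spread glottis]: Root ▹ Laryngeal ▹ Glottal ▹ [spread glottis].
The listed terminals split across distinct daughters of Glottal, so Glottal itself is the smallest node containing them all.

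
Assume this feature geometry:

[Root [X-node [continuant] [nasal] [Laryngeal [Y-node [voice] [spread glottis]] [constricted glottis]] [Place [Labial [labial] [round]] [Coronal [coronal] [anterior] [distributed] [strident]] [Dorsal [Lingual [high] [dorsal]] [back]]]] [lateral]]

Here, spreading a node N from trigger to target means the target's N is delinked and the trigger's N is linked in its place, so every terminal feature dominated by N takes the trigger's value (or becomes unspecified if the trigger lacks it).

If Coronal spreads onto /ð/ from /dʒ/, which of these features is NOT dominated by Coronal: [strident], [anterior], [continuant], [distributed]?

[continuant]

Under this geometry, Coronal contains [coronal], [anterior], [distributed], [strident].
Of the listed options, [anterior], [strident], [distributed] are among these and would be overwritten by spreading Coronal.
[continuant] is not within the Coronal subtree (it hangs from X-node), so /ð/'s [continuant] value survives.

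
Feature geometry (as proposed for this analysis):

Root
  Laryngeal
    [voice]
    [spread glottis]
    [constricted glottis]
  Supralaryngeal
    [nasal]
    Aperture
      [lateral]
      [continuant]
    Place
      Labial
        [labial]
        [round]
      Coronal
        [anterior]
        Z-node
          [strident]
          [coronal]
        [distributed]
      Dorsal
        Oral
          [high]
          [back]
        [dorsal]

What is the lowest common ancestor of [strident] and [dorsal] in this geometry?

Place

[strident]: Root → Supralaryngeal → Place → Coronal → Z-node → [strident].
[dorsal]: Root → Supralaryngeal → Place → Dorsal → [dorsal].
These paths first converge at Place; no daughter of Place dominates all 2 features, so Place is the minimal constituent.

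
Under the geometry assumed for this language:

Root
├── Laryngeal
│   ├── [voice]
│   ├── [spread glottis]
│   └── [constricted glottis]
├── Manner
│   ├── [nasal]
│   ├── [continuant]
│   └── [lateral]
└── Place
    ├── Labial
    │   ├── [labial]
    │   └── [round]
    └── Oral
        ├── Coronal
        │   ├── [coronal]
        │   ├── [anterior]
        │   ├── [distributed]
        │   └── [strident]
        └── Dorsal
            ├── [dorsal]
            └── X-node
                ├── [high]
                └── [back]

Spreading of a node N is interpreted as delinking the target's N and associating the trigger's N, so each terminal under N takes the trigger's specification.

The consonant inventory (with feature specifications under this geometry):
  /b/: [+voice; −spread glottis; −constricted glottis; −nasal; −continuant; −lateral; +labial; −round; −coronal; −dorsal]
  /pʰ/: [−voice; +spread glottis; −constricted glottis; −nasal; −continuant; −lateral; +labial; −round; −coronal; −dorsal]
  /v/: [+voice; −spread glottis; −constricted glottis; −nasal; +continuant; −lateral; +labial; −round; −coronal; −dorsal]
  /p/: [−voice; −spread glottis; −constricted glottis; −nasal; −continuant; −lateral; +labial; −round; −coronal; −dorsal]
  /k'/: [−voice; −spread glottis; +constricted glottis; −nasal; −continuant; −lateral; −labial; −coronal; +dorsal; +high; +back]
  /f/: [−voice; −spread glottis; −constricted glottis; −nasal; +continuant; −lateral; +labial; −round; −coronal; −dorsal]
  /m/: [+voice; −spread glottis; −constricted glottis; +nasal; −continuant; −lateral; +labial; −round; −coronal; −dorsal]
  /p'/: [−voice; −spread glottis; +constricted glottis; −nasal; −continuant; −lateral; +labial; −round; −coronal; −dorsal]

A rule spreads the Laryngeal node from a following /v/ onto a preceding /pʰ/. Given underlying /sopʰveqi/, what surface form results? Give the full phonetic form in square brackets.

The Laryngeal node dominates the terminals [voice], [spread glottis], [constricted glottis].
The target acquires /v/'s values for everything under Laryngeal — [+voice], [−spread glottis], [−constricted glottis] — while keeping its own [nasal], [continuant], [lateral], ….
This feature bundle is that of [b], so /sopʰveqi/ surfaces as [sobveqi].

[sobveqi]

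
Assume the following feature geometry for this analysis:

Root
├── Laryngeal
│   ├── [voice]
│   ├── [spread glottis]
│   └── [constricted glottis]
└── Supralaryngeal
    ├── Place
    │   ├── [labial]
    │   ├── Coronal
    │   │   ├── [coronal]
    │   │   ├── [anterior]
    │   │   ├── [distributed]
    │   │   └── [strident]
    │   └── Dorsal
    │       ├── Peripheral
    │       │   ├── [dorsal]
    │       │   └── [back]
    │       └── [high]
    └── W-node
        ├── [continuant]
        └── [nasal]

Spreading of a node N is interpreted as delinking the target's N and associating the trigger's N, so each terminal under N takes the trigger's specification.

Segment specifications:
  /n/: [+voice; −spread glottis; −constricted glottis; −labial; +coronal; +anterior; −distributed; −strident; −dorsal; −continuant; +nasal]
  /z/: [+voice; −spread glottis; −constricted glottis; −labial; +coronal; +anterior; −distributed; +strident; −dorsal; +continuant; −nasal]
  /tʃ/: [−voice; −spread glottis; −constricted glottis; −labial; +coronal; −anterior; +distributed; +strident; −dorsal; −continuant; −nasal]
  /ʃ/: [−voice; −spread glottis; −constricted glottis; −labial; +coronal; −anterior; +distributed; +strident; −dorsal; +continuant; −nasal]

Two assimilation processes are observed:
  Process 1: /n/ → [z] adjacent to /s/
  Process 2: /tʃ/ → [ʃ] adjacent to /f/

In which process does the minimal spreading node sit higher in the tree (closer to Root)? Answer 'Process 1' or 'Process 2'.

Process 1

In Process 1, [nasal], [continuant], [strident] change, so the minimal spreading node is Supralaryngeal at depth 1.
In Process 2, [continuant] changes, so the minimal spreading node is [continuant] at depth 3.
Supralaryngeal (depth 1) sits above [continuant] (depth 3), making Process 1 the one with the higher spreading node.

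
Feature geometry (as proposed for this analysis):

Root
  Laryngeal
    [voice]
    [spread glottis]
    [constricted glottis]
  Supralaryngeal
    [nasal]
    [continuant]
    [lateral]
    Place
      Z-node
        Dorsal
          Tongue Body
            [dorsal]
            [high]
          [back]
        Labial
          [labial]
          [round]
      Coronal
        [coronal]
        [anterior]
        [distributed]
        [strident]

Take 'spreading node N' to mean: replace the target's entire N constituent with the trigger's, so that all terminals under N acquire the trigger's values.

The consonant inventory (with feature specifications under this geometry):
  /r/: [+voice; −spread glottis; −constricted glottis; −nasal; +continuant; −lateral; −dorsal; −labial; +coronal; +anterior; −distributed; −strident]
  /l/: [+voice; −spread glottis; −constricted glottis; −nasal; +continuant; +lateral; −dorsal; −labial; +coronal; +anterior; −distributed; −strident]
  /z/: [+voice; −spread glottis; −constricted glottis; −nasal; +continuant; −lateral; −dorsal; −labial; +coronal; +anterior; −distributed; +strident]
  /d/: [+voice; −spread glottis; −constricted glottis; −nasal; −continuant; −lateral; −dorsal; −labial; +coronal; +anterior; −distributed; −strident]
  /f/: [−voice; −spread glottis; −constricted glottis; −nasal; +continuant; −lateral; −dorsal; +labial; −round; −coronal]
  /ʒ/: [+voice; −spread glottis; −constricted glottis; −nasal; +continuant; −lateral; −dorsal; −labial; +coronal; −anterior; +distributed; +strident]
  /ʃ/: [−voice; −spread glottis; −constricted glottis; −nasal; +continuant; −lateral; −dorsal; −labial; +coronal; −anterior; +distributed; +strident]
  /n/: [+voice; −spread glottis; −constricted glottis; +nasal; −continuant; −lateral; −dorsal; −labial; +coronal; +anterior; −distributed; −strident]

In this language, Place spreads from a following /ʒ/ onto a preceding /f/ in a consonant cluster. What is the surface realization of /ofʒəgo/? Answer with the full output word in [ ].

Place immediately or transitively dominates [dorsal], [high], [back], [labial], [round], [coronal], [anterior], [distributed], [strident].
After delinking /f/'s Place and linking /ʒ/'s, the affected terminals become [−dorsal], [−labial], [+coronal], [−anterior], [+distributed], [+strident]; [voice], [spread glottis], [constricted glottis], … (outside Place) are retained from /f/.
The resulting bundle matches /ʃ/ in the inventory; substituting it for /f/ gives [oʃʒəgo].

[oʃʒəgo]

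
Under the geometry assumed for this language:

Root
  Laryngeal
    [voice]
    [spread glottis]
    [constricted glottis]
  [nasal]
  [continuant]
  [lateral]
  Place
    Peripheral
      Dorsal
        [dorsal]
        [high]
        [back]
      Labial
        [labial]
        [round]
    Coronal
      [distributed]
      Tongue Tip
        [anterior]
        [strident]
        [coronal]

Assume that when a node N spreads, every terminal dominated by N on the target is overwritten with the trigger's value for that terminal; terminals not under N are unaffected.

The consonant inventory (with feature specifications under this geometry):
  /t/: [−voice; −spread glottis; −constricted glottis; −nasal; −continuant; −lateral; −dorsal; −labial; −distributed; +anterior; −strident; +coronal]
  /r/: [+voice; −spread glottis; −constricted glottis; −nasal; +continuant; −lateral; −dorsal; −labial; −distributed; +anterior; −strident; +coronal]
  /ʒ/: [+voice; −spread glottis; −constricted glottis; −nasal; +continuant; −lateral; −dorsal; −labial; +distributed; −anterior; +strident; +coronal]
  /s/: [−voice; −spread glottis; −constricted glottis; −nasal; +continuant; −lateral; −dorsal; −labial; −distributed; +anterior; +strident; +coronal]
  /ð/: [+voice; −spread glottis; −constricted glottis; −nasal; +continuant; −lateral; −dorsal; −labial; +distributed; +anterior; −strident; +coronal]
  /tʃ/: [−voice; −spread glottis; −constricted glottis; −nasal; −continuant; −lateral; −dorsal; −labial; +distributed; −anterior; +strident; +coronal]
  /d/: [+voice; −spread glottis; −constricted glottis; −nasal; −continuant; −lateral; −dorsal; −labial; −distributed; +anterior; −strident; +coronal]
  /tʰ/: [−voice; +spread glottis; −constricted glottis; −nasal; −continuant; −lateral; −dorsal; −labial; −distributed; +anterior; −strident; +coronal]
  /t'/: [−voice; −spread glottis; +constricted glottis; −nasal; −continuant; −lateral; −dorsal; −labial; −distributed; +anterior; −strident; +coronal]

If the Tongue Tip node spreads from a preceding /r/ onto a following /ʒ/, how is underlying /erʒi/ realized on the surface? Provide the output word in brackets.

Tongue Tip immediately or transitively dominates [anterior], [strident], [coronal].
After delinking /ʒ/'s Tongue Tip and linking /r/'s, the affected terminals become [+anterior], [−strident], [+coronal]; [voice], [spread glottis], [constricted glottis], … (outside Tongue Tip) are retained from /ʒ/.
This feature bundle is that of [ð], so /erʒi/ surfaces as [erði].

[erði]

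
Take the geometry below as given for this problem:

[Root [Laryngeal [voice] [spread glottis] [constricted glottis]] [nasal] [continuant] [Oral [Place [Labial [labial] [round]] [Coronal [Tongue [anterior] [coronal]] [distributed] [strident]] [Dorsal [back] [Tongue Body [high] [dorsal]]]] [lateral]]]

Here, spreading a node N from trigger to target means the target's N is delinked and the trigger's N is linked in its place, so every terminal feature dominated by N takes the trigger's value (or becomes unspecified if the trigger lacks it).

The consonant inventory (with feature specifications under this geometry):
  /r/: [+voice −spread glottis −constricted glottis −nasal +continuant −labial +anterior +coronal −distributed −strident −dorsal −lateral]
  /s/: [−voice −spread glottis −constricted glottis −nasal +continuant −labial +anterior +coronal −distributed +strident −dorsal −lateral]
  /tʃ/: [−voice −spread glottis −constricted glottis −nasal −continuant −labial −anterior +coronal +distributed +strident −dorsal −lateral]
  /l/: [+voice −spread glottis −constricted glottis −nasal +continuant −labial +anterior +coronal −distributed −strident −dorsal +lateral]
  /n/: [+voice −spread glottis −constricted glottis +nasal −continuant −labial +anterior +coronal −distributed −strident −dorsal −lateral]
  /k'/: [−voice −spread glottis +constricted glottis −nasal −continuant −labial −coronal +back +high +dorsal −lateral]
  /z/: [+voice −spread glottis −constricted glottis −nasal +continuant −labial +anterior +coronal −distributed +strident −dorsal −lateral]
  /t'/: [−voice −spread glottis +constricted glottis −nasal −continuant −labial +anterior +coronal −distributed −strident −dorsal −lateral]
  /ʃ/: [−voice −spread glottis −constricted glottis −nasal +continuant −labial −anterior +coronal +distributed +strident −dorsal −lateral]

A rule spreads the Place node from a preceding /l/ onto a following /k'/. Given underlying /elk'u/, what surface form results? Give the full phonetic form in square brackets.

Terminals under Place in this geometry: [labial], [round], [anterior], [coronal], [distributed], [strident], [back], [high], [dorsal].
The target acquires /l/'s values for everything under Place — [−labial], [+anterior], [+coronal], [−distributed], [−strident], [−dorsal] — while keeping its own [voice], [spread glottis], [constricted glottis], ….
Among the inventory, only /t'/ has exactly this specification, giving the surface form [elt'u].

[elt'u]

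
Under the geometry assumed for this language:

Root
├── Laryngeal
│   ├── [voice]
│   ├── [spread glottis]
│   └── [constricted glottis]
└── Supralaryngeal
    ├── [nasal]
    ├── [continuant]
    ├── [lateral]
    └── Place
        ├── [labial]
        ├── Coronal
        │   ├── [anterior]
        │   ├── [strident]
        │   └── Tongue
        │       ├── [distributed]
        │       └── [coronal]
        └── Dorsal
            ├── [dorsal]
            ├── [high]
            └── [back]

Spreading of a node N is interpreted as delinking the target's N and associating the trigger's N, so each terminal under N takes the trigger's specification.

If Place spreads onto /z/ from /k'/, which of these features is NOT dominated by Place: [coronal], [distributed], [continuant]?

[continuant]

Under this geometry, Place contains [labial], [anterior], [strident], [distributed], [coronal], [dorsal], [high], [back].
Spreading Place replaces [distributed], [coronal] with the trigger's values, since each sits inside the Place constituent.
[continuant] attaches under Supralaryngeal, not under Place, so /z/ retains its own value for [continuant].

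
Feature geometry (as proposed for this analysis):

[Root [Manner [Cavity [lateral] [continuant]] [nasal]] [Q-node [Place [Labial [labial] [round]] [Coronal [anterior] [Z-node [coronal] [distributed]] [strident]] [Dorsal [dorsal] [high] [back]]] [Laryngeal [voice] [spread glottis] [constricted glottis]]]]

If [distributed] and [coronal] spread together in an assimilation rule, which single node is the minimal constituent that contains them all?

Z-node

[distributed]: Root > Q-node > Place > Coronal > Z-node > [distributed].
[coronal]: Root > Q-node > Place > Coronal > Z-node > [coronal].
These paths first converge at Z-node; no daughter of Z-node dominates all 2 features, so Z-node is the minimal constituent.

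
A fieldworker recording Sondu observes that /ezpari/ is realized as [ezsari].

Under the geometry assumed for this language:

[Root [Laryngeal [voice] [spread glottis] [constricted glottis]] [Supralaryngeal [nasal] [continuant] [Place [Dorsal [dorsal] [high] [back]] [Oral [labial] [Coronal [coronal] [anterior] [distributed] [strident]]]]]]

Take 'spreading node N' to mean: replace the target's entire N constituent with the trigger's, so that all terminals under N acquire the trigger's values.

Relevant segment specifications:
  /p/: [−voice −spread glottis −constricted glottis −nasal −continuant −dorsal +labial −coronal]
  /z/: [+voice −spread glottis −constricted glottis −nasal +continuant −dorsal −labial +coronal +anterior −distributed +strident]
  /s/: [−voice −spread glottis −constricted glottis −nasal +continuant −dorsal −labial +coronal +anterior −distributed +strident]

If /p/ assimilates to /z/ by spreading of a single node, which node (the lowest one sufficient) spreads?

The alternation /p/ → [s] changes [continuant], [labial], [coronal], [anterior], [distributed], [strident] and nothing else.
These terminals are all dominated by Supralaryngeal, and no proper subconstituent of Supralaryngeal covers them all; Supralaryngeal is their lowest common ancestor.
If Supralaryngeal spreads, every terminal under it takes /z/'s value, producing [s] as observed.
[voice] — on which /z/ differs from /p/ — is unchanged, so Root cannot have spread; the constituent is no larger than Supralaryngeal.

Supralaryngeal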